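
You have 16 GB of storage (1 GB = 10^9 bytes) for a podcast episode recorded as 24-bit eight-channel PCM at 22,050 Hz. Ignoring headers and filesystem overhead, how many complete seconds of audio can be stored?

Uncompressed byte rate = 22,050 × 3 × 8 = 529,200 bytes/s.
Capacity = 16 × 1,000,000,000 = 16,000,000,000 bytes.
16,000,000,000 / 529,200 ≈ 30234.32 s → 30,234 seconds.

30,234 seconds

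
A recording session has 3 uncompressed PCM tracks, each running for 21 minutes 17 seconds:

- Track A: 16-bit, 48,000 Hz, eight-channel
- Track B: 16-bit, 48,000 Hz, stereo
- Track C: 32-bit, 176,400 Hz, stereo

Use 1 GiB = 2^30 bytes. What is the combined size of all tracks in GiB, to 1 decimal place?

2.8 GiB

21 minutes 17 seconds = 1,277 s.
Track A: 48,000 × 1,277 × 2 × 8 = 980,736,000 bytes.
Track B: 48,000 × 1,277 × 2 × 2 = 245,184,000 bytes.
Track C: 176,400 × 1,277 × 4 × 2 = 1,802,102,400 bytes.
Total = 3,028,022,400 bytes = 2.8 GiB.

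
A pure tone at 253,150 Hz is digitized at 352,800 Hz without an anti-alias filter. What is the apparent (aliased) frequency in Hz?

Nyquist = 352,800/2 = 176,400 Hz; 253,150 Hz exceeds it.
Alias = |253,150 − 1×352,800| = |253,150 − 352,800| = 99,650 Hz.

99,650 Hz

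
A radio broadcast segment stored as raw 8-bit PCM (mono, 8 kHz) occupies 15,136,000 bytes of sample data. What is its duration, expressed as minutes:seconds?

31:32

Byte rate = 8,000 × 1 × 1 = 8,000 bytes/s.
Duration = 15,136,000 / 8,000 = 1,892 s.
1,892 s = 31:32.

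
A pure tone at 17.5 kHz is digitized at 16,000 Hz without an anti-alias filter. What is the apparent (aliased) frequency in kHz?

1.5 kHz

Nyquist = 16,000/2 = 8,000 Hz; 17,500 Hz exceeds it.
Alias = |17,500 − 1×16,000| = |17,500 − 16,000| = 1,500 Hz = 1.5 kHz.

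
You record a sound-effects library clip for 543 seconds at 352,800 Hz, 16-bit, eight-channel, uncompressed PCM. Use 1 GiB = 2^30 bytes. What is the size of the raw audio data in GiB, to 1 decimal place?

2.9 GiB

Bytes = 352,800 samples/s × 543 s × 2 bytes/sample × 8 ch = 3,065,126,400 bytes.
3,065,126,400 / 1,073,741,824 = 2.9 GiB.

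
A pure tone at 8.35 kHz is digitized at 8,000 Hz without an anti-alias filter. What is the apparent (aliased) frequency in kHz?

Nyquist = 8,000/2 = 4,000 Hz; 8,350 Hz exceeds it.
Alias = |8,350 − 1×8,000| = |8,350 − 8,000| = 350 Hz = 0.35 kHz.

0.35 kHz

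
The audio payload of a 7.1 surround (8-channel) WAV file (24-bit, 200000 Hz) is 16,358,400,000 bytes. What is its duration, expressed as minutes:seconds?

Byte rate = 200,000 × 3 × 8 = 4,800,000 bytes/s.
Duration = 16,358,400,000 / 4,800,000 = 3,408 s.
3,408 s = 56:48.

56:48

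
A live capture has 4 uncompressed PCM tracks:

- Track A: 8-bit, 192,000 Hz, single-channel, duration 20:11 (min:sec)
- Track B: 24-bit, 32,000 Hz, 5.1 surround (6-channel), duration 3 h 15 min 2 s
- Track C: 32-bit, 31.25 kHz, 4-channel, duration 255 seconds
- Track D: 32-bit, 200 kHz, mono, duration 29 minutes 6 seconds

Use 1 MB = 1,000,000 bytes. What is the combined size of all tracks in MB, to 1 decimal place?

Track A: 20:11 (min:sec) = 1,211 s; 192,000 × 1,211 × 1 × 1 = 232,512,000 bytes.
Track B: 3 h 15 min 2 s = 11,702 s; 32,000 × 11,702 × 3 × 6 = 6,740,352,000 bytes.
Track C: 31,250 × 255 × 4 × 4 = 127,500,000 bytes.
Track D: 29 minutes 6 seconds = 1,746 s; 200,000 × 1,746 × 4 × 1 = 1,396,800,000 bytes.
Total = 8,497,164,000 bytes = 8497.2 MB.

8497.2 MB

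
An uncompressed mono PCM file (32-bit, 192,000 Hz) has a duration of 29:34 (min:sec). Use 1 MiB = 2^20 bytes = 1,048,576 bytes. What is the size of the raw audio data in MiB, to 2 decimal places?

1299.32 MiB

Duration = 29:34 (min:sec) = 1,774 s.
Bytes = 192,000 samples/s × 1,774 s × 4 bytes/sample × 1 ch = 1,362,432,000 bytes.
1,362,432,000 / 1,048,576 = 1299.32 MiB.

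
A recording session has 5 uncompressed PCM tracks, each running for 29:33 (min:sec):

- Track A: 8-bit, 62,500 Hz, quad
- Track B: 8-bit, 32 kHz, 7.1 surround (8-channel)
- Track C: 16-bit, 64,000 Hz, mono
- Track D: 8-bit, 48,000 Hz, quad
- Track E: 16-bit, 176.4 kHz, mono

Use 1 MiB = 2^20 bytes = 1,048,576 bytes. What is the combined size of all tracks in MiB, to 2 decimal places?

29:33 (min:sec) = 1,773 s.
Track A: 62,500 × 1,773 × 1 × 4 = 443,250,000 bytes.
Track B: 32,000 × 1,773 × 1 × 8 = 453,888,000 bytes.
Track C: 64,000 × 1,773 × 2 × 1 = 226,944,000 bytes.
Track D: 48,000 × 1,773 × 1 × 4 = 340,416,000 bytes.
Track E: 176,400 × 1,773 × 2 × 1 = 625,514,400 bytes.
Total = 2,090,012,400 bytes = 1993.19 MiB.

1993.19 MiB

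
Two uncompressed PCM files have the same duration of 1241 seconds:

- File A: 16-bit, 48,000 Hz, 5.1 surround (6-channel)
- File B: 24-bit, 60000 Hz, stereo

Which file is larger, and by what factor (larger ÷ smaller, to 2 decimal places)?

File A, by a factor of 1.60

File A: 48,000 × 2 × 6 = 576,000 bytes/s.
File B: 60,000 × 3 × 2 = 360,000 bytes/s.
File A is larger; ratio = 714,816,000 / 446,760,000 = 1.60.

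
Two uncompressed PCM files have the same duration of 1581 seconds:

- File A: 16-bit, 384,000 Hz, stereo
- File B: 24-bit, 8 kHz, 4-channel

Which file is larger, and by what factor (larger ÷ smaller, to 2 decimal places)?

File A, by a factor of 16.00

File A: 384,000 × 2 × 2 = 1,536,000 bytes/s.
File B: 8,000 × 3 × 4 = 96,000 bytes/s.
File A is larger; ratio = 2,428,416,000 / 151,776,000 = 16.00.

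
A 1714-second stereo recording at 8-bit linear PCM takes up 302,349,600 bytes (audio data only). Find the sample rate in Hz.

88,200 Hz

Bytes = sample_rate × seconds × bytes_per_sample × channels.
sample_rate = 302,349,600 / (1,714 × 1 × 2) = 302,349,600 / 3,428 = 88,200 Hz.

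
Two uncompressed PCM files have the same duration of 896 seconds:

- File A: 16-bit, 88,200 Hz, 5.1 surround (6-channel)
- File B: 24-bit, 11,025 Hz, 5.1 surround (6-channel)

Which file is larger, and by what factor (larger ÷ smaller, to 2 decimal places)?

File A: 88,200 × 2 × 6 = 1,058,400 bytes/s.
File B: 11,025 × 3 × 6 = 198,450 bytes/s.
File A is larger; ratio = 948,326,400 / 177,811,200 = 5.33.

File A, by a factor of 5.33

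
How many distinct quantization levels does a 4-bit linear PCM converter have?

2^4 = 16.

16 levels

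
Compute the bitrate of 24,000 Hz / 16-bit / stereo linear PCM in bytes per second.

96,000 bytes/s

Bit rate = 24,000 × 16 × 2 = 768,000 bits/s.
768,000 / 8 = 96,000 bytes/s.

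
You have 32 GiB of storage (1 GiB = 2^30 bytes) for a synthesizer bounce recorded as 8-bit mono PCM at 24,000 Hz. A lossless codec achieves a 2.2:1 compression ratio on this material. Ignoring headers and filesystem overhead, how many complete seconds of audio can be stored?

3,149,642 seconds

Uncompressed byte rate = 24,000 × 1 × 1 = 24,000 bytes/s.
After 2.2:1 compression, effective rate ≈ 10909.09 bytes/s.
Capacity = 32 × 1,073,741,824 = 34,359,738,368 bytes.
34,359,738,368 / effective rate ≈ 3149642.68 s → 3,149,642 seconds.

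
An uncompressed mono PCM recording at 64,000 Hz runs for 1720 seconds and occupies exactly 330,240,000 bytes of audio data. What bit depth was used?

Bytes per sample = 330,240,000 / (64,000 × 1,720 × 1) = 330,240,000 / 110,080,000 = 3.
Bit depth = 3 × 8 = 24 bits.

24 bits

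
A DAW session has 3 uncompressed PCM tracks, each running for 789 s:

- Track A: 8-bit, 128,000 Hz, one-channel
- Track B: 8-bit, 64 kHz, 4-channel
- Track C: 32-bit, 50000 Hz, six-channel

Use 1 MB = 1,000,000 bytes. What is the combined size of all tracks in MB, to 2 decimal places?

1249.78 MB

Track A: 128,000 × 789 × 1 × 1 = 100,992,000 bytes.
Track B: 64,000 × 789 × 1 × 4 = 201,984,000 bytes.
Track C: 50,000 × 789 × 4 × 6 = 946,800,000 bytes.
Total = 1,249,776,000 bytes = 1249.78 MB.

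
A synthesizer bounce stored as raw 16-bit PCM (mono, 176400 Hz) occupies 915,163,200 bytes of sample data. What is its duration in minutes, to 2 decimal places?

Byte rate = 176,400 × 2 × 1 = 352,800 bytes/s.
Duration = 915,163,200 / 352,800 = 2,594 s.
2,594 s / 60 = 43.23 minutes.

43.23 minutes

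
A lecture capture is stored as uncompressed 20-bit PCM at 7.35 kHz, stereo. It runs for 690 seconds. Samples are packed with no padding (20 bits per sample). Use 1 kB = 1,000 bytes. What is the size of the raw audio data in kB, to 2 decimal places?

Bits = 7,350 × 690 × 20 × 2 = 202,860,000 bits = 25,357,500 bytes.
25,357,500 / 1,000 = 25357.50 kB.

25357.50 kB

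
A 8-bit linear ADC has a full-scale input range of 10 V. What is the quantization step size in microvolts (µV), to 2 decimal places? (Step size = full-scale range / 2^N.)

39062.50 µV

10 V / 2^8 = 10 / 256 V = 39062.50 µV.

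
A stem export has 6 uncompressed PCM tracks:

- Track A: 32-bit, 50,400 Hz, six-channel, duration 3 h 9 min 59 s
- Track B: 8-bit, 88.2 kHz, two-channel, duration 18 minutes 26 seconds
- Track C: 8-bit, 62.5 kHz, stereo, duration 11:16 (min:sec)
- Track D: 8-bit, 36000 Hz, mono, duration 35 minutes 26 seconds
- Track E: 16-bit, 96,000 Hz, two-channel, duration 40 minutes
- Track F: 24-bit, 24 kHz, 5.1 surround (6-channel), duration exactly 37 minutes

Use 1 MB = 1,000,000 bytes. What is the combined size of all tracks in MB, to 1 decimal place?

Track A: 3 h 9 min 59 s = 11,399 s; 50,400 × 11,399 × 4 × 6 = 13,788,230,400 bytes.
Track B: 18 minutes 26 seconds = 1,106 s; 88,200 × 1,106 × 1 × 2 = 195,098,400 bytes.
Track C: 11:16 (min:sec) = 676 s; 62,500 × 676 × 1 × 2 = 84,500,000 bytes.
Track D: 35 minutes 26 seconds = 2,126 s; 36,000 × 2,126 × 1 × 1 = 76,536,000 bytes.
Track E: 40 minutes = 2,400 s; 96,000 × 2,400 × 2 × 2 = 921,600,000 bytes.
Track F: exactly 37 minutes = 2,220 s; 24,000 × 2,220 × 3 × 6 = 959,040,000 bytes.
Total = 16,025,004,800 bytes = 16025.0 MB.

16025.0 MB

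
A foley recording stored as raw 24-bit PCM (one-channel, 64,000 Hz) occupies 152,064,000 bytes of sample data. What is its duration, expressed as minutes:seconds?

13:12

Byte rate = 64,000 × 3 × 1 = 192,000 bytes/s.
Duration = 152,064,000 / 192,000 = 792 s.
792 s = 13:12.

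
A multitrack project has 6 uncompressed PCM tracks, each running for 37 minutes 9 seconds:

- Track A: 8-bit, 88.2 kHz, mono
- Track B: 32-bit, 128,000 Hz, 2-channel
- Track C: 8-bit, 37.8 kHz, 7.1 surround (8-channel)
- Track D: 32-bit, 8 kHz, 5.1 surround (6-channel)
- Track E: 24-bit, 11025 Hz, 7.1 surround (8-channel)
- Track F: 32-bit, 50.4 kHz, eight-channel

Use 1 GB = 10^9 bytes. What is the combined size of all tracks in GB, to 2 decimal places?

7.77 GB

37 minutes 9 seconds = 2,229 s.
Track A: 88,200 × 2,229 × 1 × 1 = 196,597,800 bytes.
Track B: 128,000 × 2,229 × 4 × 2 = 2,282,496,000 bytes.
Track C: 37,800 × 2,229 × 1 × 8 = 674,049,600 bytes.
Track D: 8,000 × 2,229 × 4 × 6 = 427,968,000 bytes.
Track E: 11,025 × 2,229 × 3 × 8 = 589,793,400 bytes.
Track F: 50,400 × 2,229 × 4 × 8 = 3,594,931,200 bytes.
Total = 7,765,836,000 bytes = 7.77 GB.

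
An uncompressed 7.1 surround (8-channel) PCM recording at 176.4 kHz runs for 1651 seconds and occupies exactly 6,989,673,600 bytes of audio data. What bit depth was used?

24 bits

Bytes per sample = 6,989,673,600 / (176,400 × 1,651 × 8) = 6,989,673,600 / 2,329,891,200 = 3.
Bit depth = 3 × 8 = 24 bits.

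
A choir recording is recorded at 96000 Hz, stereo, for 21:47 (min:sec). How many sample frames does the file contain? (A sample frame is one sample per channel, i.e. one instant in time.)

21:47 (min:sec) = 1,307 s.
96,000 samples/s × 1,307 s = 125,472,000 frames.

125,472,000 sample frames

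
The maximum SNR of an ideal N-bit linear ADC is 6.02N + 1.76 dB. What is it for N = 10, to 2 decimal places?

61.96 dB

6.02 × 10 + 1.76 = 61.96 dB.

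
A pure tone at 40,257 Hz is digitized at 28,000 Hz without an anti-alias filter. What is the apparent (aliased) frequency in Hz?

12,257 Hz

Nyquist = 28,000/2 = 14,000 Hz; 40,257 Hz exceeds it.
Alias = |40,257 − 1×28,000| = |40,257 − 28,000| = 12,257 Hz.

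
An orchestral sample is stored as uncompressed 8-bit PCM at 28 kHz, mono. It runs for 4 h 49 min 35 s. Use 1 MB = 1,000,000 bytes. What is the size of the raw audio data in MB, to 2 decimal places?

486.50 MB

Duration = 4 h 49 min 35 s = 17,375 s.
Bytes = 28,000 samples/s × 17,375 s × 1 bytes/sample × 1 ch = 486,500,000 bytes.
486,500,000 / 1,000,000 = 486.50 MB.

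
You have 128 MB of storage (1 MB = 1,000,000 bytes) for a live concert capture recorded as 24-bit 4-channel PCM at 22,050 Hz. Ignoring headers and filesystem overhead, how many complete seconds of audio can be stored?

Uncompressed byte rate = 22,050 × 3 × 4 = 264,600 bytes/s.
Capacity = 128 × 1,000,000 = 128,000,000 bytes.
128,000,000 / 264,600 ≈ 483.75 s → 483 seconds.

483 seconds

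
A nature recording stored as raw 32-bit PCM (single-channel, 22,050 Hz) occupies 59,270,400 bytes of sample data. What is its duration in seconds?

Byte rate = 22,050 × 4 × 1 = 88,200 bytes/s.
Duration = 59,270,400 / 88,200 = 672 s.

672 seconds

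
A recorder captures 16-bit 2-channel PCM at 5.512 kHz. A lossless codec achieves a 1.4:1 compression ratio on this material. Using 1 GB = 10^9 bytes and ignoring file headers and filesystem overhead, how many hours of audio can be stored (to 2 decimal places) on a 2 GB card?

35.28 hours

Uncompressed byte rate = 5,512 × 2 × 2 = 22,048 bytes/s.
After 1.4:1 compression, effective rate ≈ 15748.57 bytes/s.
Capacity = 2 × 1,000,000,000 = 2,000,000,000 bytes.
2,000,000,000 / effective rate ≈ 126995.65 s → 35.28 hours.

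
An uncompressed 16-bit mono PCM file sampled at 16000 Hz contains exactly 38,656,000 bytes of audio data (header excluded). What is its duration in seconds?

1,208 seconds

Byte rate = 16,000 × 2 × 1 = 32,000 bytes/s.
Duration = 38,656,000 / 32,000 = 1,208 s.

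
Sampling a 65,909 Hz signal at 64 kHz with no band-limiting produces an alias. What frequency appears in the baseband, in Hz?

1,909 Hz

Nyquist = 64,000/2 = 32,000 Hz; 65,909 Hz exceeds it.
Alias = |65,909 − 1×64,000| = |65,909 − 64,000| = 1,909 Hz.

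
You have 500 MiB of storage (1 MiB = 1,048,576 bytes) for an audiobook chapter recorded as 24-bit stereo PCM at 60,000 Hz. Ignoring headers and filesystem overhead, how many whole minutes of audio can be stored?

24 minutes

Uncompressed byte rate = 60,000 × 3 × 2 = 360,000 bytes/s.
Capacity = 500 × 1,048,576 = 524,288,000 bytes.
524,288,000 / 360,000 ≈ 1456.36 s → 24 minutes.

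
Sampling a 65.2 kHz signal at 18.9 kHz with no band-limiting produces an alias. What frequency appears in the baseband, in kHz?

8.5 kHz

Nyquist = 18,900/2 = 9,450 Hz; 65,200 Hz exceeds it.
Alias = |65,200 − 3×18,900| = |65,200 − 56,700| = 8,500 Hz = 8.5 kHz.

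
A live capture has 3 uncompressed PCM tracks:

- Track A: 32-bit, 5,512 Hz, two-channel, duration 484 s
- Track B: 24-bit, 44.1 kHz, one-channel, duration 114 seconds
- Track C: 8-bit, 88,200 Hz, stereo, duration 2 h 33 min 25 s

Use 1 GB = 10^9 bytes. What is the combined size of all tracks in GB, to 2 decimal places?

1.66 GB

Track A: 5,512 × 484 × 4 × 2 = 21,342,464 bytes.
Track B: 44,100 × 114 × 3 × 1 = 15,082,200 bytes.
Track C: 2 h 33 min 25 s = 9,205 s; 88,200 × 9,205 × 1 × 2 = 1,623,762,000 bytes.
Total = 1,660,186,664 bytes = 1.66 GB.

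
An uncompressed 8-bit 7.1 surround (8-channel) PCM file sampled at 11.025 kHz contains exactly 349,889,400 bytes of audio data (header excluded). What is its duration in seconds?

3,967 seconds

Byte rate = 11,025 × 1 × 8 = 88,200 bytes/s.
Duration = 349,889,400 / 88,200 = 3,967 s.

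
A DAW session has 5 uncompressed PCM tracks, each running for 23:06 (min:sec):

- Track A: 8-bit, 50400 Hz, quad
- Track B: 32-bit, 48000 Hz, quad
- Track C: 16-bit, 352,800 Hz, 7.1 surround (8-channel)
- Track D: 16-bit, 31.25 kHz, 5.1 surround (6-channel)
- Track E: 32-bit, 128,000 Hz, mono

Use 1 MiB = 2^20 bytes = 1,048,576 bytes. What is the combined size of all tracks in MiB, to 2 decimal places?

9915.30 MiB

23:06 (min:sec) = 1,386 s.
Track A: 50,400 × 1,386 × 1 × 4 = 279,417,600 bytes.
Track B: 48,000 × 1,386 × 4 × 4 = 1,064,448,000 bytes.
Track C: 352,800 × 1,386 × 2 × 8 = 7,823,692,800 bytes.
Track D: 31,250 × 1,386 × 2 × 6 = 519,750,000 bytes.
Track E: 128,000 × 1,386 × 4 × 1 = 709,632,000 bytes.
Total = 10,396,940,400 bytes = 9915.30 MiB.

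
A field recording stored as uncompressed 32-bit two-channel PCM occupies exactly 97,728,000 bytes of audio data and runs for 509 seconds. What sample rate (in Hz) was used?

24,000 Hz

Bytes = sample_rate × seconds × bytes_per_sample × channels.
sample_rate = 97,728,000 / (509 × 4 × 2) = 97,728,000 / 4,072 = 24,000 Hz.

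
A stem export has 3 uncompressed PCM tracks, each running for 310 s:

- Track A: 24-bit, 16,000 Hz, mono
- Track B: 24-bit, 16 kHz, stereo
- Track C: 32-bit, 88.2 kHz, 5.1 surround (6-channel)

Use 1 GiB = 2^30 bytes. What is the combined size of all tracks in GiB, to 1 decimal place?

Track A: 16,000 × 310 × 3 × 1 = 14,880,000 bytes.
Track B: 16,000 × 310 × 3 × 2 = 29,760,000 bytes.
Track C: 88,200 × 310 × 4 × 6 = 656,208,000 bytes.
Total = 700,848,000 bytes = 0.7 GiB.

0.7 GiB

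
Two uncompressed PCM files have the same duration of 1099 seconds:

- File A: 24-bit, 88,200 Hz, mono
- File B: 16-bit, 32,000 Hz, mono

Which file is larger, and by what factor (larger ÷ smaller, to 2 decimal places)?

File A, by a factor of 4.13

File A: 88,200 × 3 × 1 = 264,600 bytes/s.
File B: 32,000 × 2 × 1 = 64,000 bytes/s.
File A is larger; ratio = 290,795,400 / 70,336,000 = 4.13.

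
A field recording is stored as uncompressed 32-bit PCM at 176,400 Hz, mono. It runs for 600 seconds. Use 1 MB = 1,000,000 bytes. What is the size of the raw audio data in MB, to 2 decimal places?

Bytes = 176,400 samples/s × 600 s × 4 bytes/sample × 1 ch = 423,360,000 bytes.
423,360,000 / 1,000,000 = 423.36 MB.

423.36 MB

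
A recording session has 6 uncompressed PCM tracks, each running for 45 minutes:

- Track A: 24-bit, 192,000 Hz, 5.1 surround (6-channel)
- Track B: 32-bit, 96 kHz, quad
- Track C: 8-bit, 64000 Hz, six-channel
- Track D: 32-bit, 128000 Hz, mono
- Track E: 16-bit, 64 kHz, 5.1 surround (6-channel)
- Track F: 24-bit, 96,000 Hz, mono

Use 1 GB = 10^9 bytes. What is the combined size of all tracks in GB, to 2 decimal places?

18.75 GB

45 minutes = 2,700 s.
Track A: 192,000 × 2,700 × 3 × 6 = 9,331,200,000 bytes.
Track B: 96,000 × 2,700 × 4 × 4 = 4,147,200,000 bytes.
Track C: 64,000 × 2,700 × 1 × 6 = 1,036,800,000 bytes.
Track D: 128,000 × 2,700 × 4 × 1 = 1,382,400,000 bytes.
Track E: 64,000 × 2,700 × 2 × 6 = 2,073,600,000 bytes.
Track F: 96,000 × 2,700 × 3 × 1 = 777,600,000 bytes.
Total = 18,748,800,000 bytes = 18.75 GB.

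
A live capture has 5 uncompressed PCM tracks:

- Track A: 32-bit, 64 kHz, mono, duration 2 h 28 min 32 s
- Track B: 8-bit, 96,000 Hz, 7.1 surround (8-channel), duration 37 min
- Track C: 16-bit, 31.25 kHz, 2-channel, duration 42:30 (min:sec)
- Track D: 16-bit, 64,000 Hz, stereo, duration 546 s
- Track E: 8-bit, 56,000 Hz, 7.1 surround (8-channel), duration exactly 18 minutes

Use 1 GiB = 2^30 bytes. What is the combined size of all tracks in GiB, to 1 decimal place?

4.6 GiB

Track A: 2 h 28 min 32 s = 8,912 s; 64,000 × 8,912 × 4 × 1 = 2,281,472,000 bytes.
Track B: 37 min = 2,220 s; 96,000 × 2,220 × 1 × 8 = 1,704,960,000 bytes.
Track C: 42:30 (min:sec) = 2,550 s; 31,250 × 2,550 × 2 × 2 = 318,750,000 bytes.
Track D: 64,000 × 546 × 2 × 2 = 139,776,000 bytes.
Track E: exactly 18 minutes = 1,080 s; 56,000 × 1,080 × 1 × 8 = 483,840,000 bytes.
Total = 4,928,798,000 bytes = 4.6 GiB.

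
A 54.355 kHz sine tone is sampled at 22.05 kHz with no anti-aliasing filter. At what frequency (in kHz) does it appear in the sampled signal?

10.255 kHz

Nyquist = 22,050/2 = 11,025 Hz; 54,355 Hz exceeds it.
Alias = |54,355 − 2×22,050| = |54,355 − 44,100| = 10,255 Hz = 10.255 kHz.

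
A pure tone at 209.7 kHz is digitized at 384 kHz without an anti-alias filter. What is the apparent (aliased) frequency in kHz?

Nyquist = 384,000/2 = 192,000 Hz; 209,700 Hz exceeds it.
Alias = |209,700 − 1×384,000| = |209,700 − 384,000| = 174,300 Hz = 174.3 kHz.

174.3 kHz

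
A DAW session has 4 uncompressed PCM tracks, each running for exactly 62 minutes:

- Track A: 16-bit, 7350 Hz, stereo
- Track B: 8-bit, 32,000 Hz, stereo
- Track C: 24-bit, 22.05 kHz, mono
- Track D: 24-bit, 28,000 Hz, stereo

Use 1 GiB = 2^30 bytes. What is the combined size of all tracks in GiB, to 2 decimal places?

1.13 GiB

exactly 62 minutes = 3,720 s.
Track A: 7,350 × 3,720 × 2 × 2 = 109,368,000 bytes.
Track B: 32,000 × 3,720 × 1 × 2 = 238,080,000 bytes.
Track C: 22,050 × 3,720 × 3 × 1 = 246,078,000 bytes.
Track D: 28,000 × 3,720 × 3 × 2 = 624,960,000 bytes.
Total = 1,218,486,000 bytes = 1.13 GiB.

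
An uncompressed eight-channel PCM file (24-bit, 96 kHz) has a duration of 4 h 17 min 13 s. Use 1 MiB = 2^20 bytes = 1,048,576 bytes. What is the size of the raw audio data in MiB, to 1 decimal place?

Duration = 4 h 17 min 13 s = 15,433 s.
Bytes = 96,000 samples/s × 15,433 s × 3 bytes/sample × 8 ch = 35,557,632,000 bytes.
35,557,632,000 / 1,048,576 = 33910.4 MiB.

33910.4 MiB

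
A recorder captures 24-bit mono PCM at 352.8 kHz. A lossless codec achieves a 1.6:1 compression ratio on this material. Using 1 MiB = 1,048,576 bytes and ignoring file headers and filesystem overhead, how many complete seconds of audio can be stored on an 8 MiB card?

12 seconds

Uncompressed byte rate = 352,800 × 3 × 1 = 1,058,400 bytes/s.
After 1.6:1 compression, effective rate ≈ 661500 bytes/s.
Capacity = 8 × 1,048,576 = 8,388,608 bytes.
8,388,608 / effective rate ≈ 12.68 s → 12 seconds.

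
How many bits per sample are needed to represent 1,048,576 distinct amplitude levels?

20 bits

log2(1,048,576) = 20.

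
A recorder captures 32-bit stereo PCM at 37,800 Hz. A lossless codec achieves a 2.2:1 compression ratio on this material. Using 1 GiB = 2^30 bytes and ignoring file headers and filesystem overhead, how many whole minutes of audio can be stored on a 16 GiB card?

Uncompressed byte rate = 37,800 × 4 × 2 = 302,400 bytes/s.
After 2.2:1 compression, effective rate ≈ 137454.55 bytes/s.
Capacity = 16 × 1,073,741,824 = 17,179,869,184 bytes.
17,179,869,184 / effective rate ≈ 124985.82 s → 2,083 minutes.

2,083 minutes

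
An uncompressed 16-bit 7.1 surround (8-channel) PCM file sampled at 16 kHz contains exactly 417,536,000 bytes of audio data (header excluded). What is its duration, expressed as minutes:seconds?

Byte rate = 16,000 × 2 × 8 = 256,000 bytes/s.
Duration = 417,536,000 / 256,000 = 1,631 s.
1,631 s = 27:11.

27:11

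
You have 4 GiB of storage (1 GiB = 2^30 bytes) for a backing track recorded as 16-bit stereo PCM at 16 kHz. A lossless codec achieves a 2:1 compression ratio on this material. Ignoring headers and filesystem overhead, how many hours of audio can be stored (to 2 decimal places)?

Uncompressed byte rate = 16,000 × 2 × 2 = 64,000 bytes/s.
After 2:1 compression, effective rate ≈ 32000 bytes/s.
Capacity = 4 × 1,073,741,824 = 4,294,967,296 bytes.
4,294,967,296 / effective rate ≈ 134217.73 s → 37.28 hours.

37.28 hours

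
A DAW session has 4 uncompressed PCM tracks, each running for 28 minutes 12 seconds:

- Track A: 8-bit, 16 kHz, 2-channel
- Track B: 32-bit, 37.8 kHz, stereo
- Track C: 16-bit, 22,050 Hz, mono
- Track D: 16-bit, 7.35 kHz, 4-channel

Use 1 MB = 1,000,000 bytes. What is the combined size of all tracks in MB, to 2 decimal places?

28 minutes 12 seconds = 1,692 s.
Track A: 16,000 × 1,692 × 1 × 2 = 54,144,000 bytes.
Track B: 37,800 × 1,692 × 4 × 2 = 511,660,800 bytes.
Track C: 22,050 × 1,692 × 2 × 1 = 74,617,200 bytes.
Track D: 7,350 × 1,692 × 2 × 4 = 99,489,600 bytes.
Total = 739,911,600 bytes = 739.91 MB.

739.91 MB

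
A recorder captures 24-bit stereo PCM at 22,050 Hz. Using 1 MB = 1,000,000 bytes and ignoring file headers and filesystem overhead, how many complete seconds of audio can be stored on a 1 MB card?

7 seconds

Uncompressed byte rate = 22,050 × 3 × 2 = 132,300 bytes/s.
Capacity = 1 × 1,000,000 = 1,000,000 bytes.
1,000,000 / 132,300 ≈ 7.56 s → 7 seconds.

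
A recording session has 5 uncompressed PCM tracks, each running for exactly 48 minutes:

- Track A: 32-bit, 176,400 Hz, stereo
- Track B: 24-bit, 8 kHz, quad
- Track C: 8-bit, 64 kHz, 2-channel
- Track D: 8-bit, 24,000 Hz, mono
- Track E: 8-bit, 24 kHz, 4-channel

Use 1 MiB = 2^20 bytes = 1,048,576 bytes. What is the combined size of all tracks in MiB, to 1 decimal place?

exactly 48 minutes = 2,880 s.
Track A: 176,400 × 2,880 × 4 × 2 = 4,064,256,000 bytes.
Track B: 8,000 × 2,880 × 3 × 4 = 276,480,000 bytes.
Track C: 64,000 × 2,880 × 1 × 2 = 368,640,000 bytes.
Track D: 24,000 × 2,880 × 1 × 1 = 69,120,000 bytes.
Track E: 24,000 × 2,880 × 1 × 4 = 276,480,000 bytes.
Total = 5,054,976,000 bytes = 4820.8 MiB.

4820.8 MiB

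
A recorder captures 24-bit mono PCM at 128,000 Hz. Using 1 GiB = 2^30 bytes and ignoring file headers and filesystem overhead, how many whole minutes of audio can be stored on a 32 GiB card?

Uncompressed byte rate = 128,000 × 3 × 1 = 384,000 bytes/s.
Capacity = 32 × 1,073,741,824 = 34,359,738,368 bytes.
34,359,738,368 / 384,000 ≈ 89478.49 s → 1,491 minutes.

1,491 minutes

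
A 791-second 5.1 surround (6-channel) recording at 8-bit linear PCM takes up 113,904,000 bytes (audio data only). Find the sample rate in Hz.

24,000 Hz

Bytes = sample_rate × seconds × bytes_per_sample × channels.
sample_rate = 113,904,000 / (791 × 1 × 6) = 113,904,000 / 4,746 = 24,000 Hz.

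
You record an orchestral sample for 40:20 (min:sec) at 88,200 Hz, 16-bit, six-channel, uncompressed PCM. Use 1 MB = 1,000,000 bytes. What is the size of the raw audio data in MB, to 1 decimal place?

Duration = 40:20 (min:sec) = 2,420 s.
Bytes = 88,200 samples/s × 2,420 s × 2 bytes/sample × 6 ch = 2,561,328,000 bytes.
2,561,328,000 / 1,000,000 = 2561.3 MB.

2561.3 MB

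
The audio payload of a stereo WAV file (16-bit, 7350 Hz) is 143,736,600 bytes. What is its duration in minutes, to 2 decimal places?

81.48 minutes

Byte rate = 7,350 × 2 × 2 = 29,400 bytes/s.
Duration = 143,736,600 / 29,400 = 4,889 s.
4,889 s / 60 = 81.48 minutes.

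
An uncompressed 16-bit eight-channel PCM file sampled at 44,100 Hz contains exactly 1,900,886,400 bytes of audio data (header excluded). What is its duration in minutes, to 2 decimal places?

44.90 minutes

Byte rate = 44,100 × 2 × 8 = 705,600 bytes/s.
Duration = 1,900,886,400 / 705,600 = 2,694 s.
2,694 s / 60 = 44.90 minutes.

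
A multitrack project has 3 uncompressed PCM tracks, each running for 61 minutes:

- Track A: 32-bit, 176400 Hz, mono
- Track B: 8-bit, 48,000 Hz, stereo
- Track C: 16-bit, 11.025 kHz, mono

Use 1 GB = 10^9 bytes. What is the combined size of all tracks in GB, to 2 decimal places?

61 minutes = 3,660 s.
Track A: 176,400 × 3,660 × 4 × 1 = 2,582,496,000 bytes.
Track B: 48,000 × 3,660 × 1 × 2 = 351,360,000 bytes.
Track C: 11,025 × 3,660 × 2 × 1 = 80,703,000 bytes.
Total = 3,014,559,000 bytes = 3.01 GB.

3.01 GB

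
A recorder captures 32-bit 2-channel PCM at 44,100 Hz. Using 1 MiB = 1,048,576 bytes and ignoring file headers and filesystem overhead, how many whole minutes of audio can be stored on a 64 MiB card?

Uncompressed byte rate = 44,100 × 4 × 2 = 352,800 bytes/s.
Capacity = 64 × 1,048,576 = 67,108,864 bytes.
67,108,864 / 352,800 ≈ 190.22 s → 3 minutes.

3 minutes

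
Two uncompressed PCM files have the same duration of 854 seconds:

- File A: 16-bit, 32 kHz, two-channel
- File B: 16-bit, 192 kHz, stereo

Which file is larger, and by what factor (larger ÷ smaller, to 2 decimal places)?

File B, by a factor of 6.00

File A: 32,000 × 2 × 2 = 128,000 bytes/s.
File B: 192,000 × 2 × 2 = 768,000 bytes/s.
File B is larger; ratio = 655,872,000 / 109,312,000 = 6.00.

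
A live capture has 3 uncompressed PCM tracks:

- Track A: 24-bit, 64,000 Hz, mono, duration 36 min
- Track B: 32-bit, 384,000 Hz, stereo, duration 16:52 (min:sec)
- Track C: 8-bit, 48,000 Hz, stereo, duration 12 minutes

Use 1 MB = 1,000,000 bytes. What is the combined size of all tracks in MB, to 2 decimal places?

Track A: 36 min = 2,160 s; 64,000 × 2,160 × 3 × 1 = 414,720,000 bytes.
Track B: 16:52 (min:sec) = 1,012 s; 384,000 × 1,012 × 4 × 2 = 3,108,864,000 bytes.
Track C: 12 minutes = 720 s; 48,000 × 720 × 1 × 2 = 69,120,000 bytes.
Total = 3,592,704,000 bytes = 3592.70 MB.

3592.70 MB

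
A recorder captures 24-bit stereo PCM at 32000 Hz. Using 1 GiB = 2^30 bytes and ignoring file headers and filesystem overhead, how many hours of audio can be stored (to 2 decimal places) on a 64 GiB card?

99.42 hours

Uncompressed byte rate = 32,000 × 3 × 2 = 192,000 bytes/s.
Capacity = 64 × 1,073,741,824 = 68,719,476,736 bytes.
68,719,476,736 / 192,000 ≈ 357913.94 s → 99.42 hours.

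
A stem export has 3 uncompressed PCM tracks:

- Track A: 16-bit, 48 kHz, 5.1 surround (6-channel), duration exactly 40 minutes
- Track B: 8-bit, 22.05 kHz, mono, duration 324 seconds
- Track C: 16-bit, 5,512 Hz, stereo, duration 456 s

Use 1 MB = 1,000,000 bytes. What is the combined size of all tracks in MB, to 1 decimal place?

Track A: exactly 40 minutes = 2,400 s; 48,000 × 2,400 × 2 × 6 = 1,382,400,000 bytes.
Track B: 22,050 × 324 × 1 × 1 = 7,144,200 bytes.
Track C: 5,512 × 456 × 2 × 2 = 10,053,888 bytes.
Total = 1,399,598,088 bytes = 1399.6 MB.

1399.6 MB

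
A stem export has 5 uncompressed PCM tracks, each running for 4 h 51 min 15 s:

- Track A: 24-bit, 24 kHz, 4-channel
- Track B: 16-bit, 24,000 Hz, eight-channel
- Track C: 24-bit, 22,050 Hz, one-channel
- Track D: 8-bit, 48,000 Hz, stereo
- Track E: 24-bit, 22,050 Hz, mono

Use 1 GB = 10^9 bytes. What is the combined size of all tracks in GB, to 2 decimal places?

15.73 GB

4 h 51 min 15 s = 17,475 s.
Track A: 24,000 × 17,475 × 3 × 4 = 5,032,800,000 bytes.
Track B: 24,000 × 17,475 × 2 × 8 = 6,710,400,000 bytes.
Track C: 22,050 × 17,475 × 3 × 1 = 1,155,971,250 bytes.
Track D: 48,000 × 17,475 × 1 × 2 = 1,677,600,000 bytes.
Track E: 22,050 × 17,475 × 3 × 1 = 1,155,971,250 bytes.
Total = 15,732,742,500 bytes = 15.73 GB.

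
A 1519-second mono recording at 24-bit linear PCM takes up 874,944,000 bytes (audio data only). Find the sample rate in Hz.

192,000 Hz

Bytes = sample_rate × seconds × bytes_per_sample × channels.
sample_rate = 874,944,000 / (1,519 × 3 × 1) = 874,944,000 / 4,557 = 192,000 Hz.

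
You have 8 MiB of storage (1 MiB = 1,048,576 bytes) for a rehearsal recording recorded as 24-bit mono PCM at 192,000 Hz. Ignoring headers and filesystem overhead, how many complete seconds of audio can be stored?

14 seconds

Uncompressed byte rate = 192,000 × 3 × 1 = 576,000 bytes/s.
Capacity = 8 × 1,048,576 = 8,388,608 bytes.
8,388,608 / 576,000 ≈ 14.56 s → 14 seconds.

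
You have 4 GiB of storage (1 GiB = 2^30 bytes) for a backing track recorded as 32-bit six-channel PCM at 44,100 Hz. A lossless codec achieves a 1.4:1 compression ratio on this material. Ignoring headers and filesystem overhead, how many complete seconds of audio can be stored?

5,681 seconds

Uncompressed byte rate = 44,100 × 4 × 6 = 1,058,400 bytes/s.
After 1.4:1 compression, effective rate ≈ 756000 bytes/s.
Capacity = 4 × 1,073,741,824 = 4,294,967,296 bytes.
4,294,967,296 / effective rate ≈ 5681.17 s → 5,681 seconds.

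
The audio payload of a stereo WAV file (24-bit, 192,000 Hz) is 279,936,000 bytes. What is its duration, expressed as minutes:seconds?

4:03

Byte rate = 192,000 × 3 × 2 = 1,152,000 bytes/s.
Duration = 279,936,000 / 1,152,000 = 243 s.
243 s = 4:03.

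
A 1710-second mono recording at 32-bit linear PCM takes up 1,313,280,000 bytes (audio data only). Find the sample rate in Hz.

Bytes = sample_rate × seconds × bytes_per_sample × channels.
sample_rate = 1,313,280,000 / (1,710 × 4 × 1) = 1,313,280,000 / 6,840 = 192,000 Hz.

192,000 Hz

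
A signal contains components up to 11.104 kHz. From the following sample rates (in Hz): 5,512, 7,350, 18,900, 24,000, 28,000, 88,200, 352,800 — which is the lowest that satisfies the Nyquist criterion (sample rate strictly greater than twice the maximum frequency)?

24,000 Hz

Need sample rate > 2 × 11,104 = 22,208 Hz.
Lowest listed rate above 22,208 Hz is 24,000 Hz.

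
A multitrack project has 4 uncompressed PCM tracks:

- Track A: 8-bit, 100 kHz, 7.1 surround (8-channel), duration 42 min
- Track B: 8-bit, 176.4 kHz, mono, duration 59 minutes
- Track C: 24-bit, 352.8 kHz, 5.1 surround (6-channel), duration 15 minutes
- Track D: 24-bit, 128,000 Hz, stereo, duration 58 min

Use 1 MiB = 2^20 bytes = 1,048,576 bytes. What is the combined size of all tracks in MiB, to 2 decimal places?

Track A: 42 min = 2,520 s; 100,000 × 2,520 × 1 × 8 = 2,016,000,000 bytes.
Track B: 59 minutes = 3,540 s; 176,400 × 3,540 × 1 × 1 = 624,456,000 bytes.
Track C: 15 minutes = 900 s; 352,800 × 900 × 3 × 6 = 5,715,360,000 bytes.
Track D: 58 min = 3,480 s; 128,000 × 3,480 × 3 × 2 = 2,672,640,000 bytes.
Total = 11,028,456,000 bytes = 10517.56 MiB.

10517.56 MiB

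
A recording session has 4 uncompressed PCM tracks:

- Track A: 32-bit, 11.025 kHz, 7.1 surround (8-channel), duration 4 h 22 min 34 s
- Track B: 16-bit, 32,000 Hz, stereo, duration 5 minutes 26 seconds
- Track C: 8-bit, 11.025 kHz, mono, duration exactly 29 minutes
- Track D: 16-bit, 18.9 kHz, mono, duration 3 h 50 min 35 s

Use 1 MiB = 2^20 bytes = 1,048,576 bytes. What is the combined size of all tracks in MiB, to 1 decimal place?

Track A: 4 h 22 min 34 s = 15,754 s; 11,025 × 15,754 × 4 × 8 = 5,558,011,200 bytes.
Track B: 5 minutes 26 seconds = 326 s; 32,000 × 326 × 2 × 2 = 41,728,000 bytes.
Track C: exactly 29 minutes = 1,740 s; 11,025 × 1,740 × 1 × 1 = 19,183,500 bytes.
Track D: 3 h 50 min 35 s = 13,835 s; 18,900 × 13,835 × 2 × 1 = 522,963,000 bytes.
Total = 6,141,885,700 bytes = 5857.4 MiB.

5857.4 MiB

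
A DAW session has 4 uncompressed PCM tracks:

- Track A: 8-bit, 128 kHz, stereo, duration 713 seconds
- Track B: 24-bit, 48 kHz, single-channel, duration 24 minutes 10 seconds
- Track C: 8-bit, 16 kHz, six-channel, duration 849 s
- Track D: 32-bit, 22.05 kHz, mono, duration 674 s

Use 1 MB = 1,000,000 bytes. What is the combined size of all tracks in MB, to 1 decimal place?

532.3 MB

Track A: 128,000 × 713 × 1 × 2 = 182,528,000 bytes.
Track B: 24 minutes 10 seconds = 1,450 s; 48,000 × 1,450 × 3 × 1 = 208,800,000 bytes.
Track C: 16,000 × 849 × 1 × 6 = 81,504,000 bytes.
Track D: 22,050 × 674 × 4 × 1 = 59,446,800 bytes.
Total = 532,278,800 bytes = 532.3 MB.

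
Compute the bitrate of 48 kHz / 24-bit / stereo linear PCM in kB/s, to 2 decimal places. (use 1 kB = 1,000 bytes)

288.00 kB/s

Bit rate = 48,000 × 24 × 2 = 2,304,000 bits/s.
2,304,000 / 8 = 288,000 B/s = 288.00 kB/s.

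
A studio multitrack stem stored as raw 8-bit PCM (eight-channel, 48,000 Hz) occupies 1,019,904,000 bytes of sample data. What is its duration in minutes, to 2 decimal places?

Byte rate = 48,000 × 1 × 8 = 384,000 bytes/s.
Duration = 1,019,904,000 / 384,000 = 2,656 s.
2,656 s / 60 = 44.27 minutes.

44.27 minutes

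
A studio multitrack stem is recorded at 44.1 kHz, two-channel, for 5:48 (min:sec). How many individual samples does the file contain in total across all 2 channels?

5:48 (min:sec) = 348 s.
44,100 × 348 s × 2 ch = 30,693,600 samples.

30,693,600 samples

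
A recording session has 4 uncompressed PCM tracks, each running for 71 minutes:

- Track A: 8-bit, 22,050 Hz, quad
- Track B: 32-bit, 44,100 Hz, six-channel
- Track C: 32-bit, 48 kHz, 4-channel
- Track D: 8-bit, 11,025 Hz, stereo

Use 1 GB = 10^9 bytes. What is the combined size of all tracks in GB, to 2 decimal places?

71 minutes = 4,260 s.
Track A: 22,050 × 4,260 × 1 × 4 = 375,732,000 bytes.
Track B: 44,100 × 4,260 × 4 × 6 = 4,508,784,000 bytes.
Track C: 48,000 × 4,260 × 4 × 4 = 3,271,680,000 bytes.
Track D: 11,025 × 4,260 × 1 × 2 = 93,933,000 bytes.
Total = 8,250,129,000 bytes = 8.25 GB.

8.25 GB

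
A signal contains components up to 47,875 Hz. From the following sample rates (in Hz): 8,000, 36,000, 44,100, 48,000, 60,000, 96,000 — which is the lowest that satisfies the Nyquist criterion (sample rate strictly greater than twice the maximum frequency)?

96,000 Hz

Need sample rate > 2 × 47,875 = 95,750 Hz.
Lowest listed rate above 95,750 Hz is 96,000 Hz.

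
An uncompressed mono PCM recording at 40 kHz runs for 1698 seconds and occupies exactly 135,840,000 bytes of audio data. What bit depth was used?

16 bits

Bytes per sample = 135,840,000 / (40,000 × 1,698 × 1) = 135,840,000 / 67,920,000 = 2.
Bit depth = 2 × 8 = 16 bits.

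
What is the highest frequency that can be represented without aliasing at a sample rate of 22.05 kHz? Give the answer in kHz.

Nyquist frequency = sample rate / 2 = 22,050 / 2 = 11.025 kHz.

11.025 kHz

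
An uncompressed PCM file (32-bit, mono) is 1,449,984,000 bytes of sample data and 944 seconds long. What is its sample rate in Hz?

Bytes = sample_rate × seconds × bytes_per_sample × channels.
sample_rate = 1,449,984,000 / (944 × 4 × 1) = 1,449,984,000 / 3,776 = 384,000 Hz.

384,000 Hz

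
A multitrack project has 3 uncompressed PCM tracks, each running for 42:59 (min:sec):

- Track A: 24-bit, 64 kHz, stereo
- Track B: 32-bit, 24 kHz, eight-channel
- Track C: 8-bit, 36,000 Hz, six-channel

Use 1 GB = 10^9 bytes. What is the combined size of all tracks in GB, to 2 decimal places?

42:59 (min:sec) = 2,579 s.
Track A: 64,000 × 2,579 × 3 × 2 = 990,336,000 bytes.
Track B: 24,000 × 2,579 × 4 × 8 = 1,980,672,000 bytes.
Track C: 36,000 × 2,579 × 1 × 6 = 557,064,000 bytes.
Total = 3,528,072,000 bytes = 3.53 GB.

3.53 GB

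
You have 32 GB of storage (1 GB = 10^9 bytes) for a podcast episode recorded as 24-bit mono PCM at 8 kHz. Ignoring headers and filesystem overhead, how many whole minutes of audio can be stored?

22,222 minutes

Uncompressed byte rate = 8,000 × 3 × 1 = 24,000 bytes/s.
Capacity = 32 × 1,000,000,000 = 32,000,000,000 bytes.
32,000,000,000 / 24,000 ≈ 1333333.33 s → 22,222 minutes.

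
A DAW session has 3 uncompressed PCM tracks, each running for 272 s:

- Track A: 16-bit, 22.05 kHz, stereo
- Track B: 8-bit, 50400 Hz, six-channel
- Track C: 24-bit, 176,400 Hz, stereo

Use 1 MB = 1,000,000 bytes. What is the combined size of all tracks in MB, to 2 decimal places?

394.13 MB

Track A: 22,050 × 272 × 2 × 2 = 23,990,400 bytes.
Track B: 50,400 × 272 × 1 × 6 = 82,252,800 bytes.
Track C: 176,400 × 272 × 3 × 2 = 287,884,800 bytes.
Total = 394,128,000 bytes = 394.13 MB.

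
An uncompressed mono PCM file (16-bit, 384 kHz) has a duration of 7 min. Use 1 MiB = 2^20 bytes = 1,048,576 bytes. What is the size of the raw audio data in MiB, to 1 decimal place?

Duration = 7 min = 420 s.
Bytes = 384,000 samples/s × 420 s × 2 bytes/sample × 1 ch = 322,560,000 bytes.
322,560,000 / 1,048,576 = 307.6 MiB.

307.6 MiB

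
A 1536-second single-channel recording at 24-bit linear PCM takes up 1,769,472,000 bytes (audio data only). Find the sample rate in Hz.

Bytes = sample_rate × seconds × bytes_per_sample × channels.
sample_rate = 1,769,472,000 / (1,536 × 3 × 1) = 1,769,472,000 / 4,608 = 384,000 Hz.

384,000 Hz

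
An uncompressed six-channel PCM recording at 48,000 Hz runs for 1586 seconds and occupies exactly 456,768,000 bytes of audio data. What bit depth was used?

Bytes per sample = 456,768,000 / (48,000 × 1,586 × 6) = 456,768,000 / 456,768,000 = 1.
Bit depth = 1 × 8 = 8 bits.

8 bits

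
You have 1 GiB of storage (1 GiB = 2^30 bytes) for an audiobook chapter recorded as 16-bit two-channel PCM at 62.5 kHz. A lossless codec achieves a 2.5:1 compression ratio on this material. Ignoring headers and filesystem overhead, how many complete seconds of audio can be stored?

Uncompressed byte rate = 62,500 × 2 × 2 = 250,000 bytes/s.
After 2.5:1 compression, effective rate ≈ 100000 bytes/s.
Capacity = 1 × 1,073,741,824 = 1,073,741,824 bytes.
1,073,741,824 / effective rate ≈ 10737.42 s → 10,737 seconds.

10,737 seconds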